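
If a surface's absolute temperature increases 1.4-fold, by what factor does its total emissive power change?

P ∝ T⁴, so the power scales as (1.4)⁴ = 3.84.

factor ≈ 3.84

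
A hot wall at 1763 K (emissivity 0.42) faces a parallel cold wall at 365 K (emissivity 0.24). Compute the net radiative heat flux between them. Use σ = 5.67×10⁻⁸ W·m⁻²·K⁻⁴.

For two large parallel gray plates, q = σ(T₁⁴ − T₂⁴) / (1/ε₁ + 1/ε₂ − 1).
1/ε₁ + 1/ε₂ − 1 = 1/0.42 + 1/0.24 − 1 = 5.548.
T₁⁴ − T₂⁴ = 9.66×10^12 − 1.77×10^10 = 9.64×10^12 K⁴.
q = 5.67×10⁻⁸ × 9.64×10^12 / 5.548 = 98600 W/m².

q ≈ 98600 W/m²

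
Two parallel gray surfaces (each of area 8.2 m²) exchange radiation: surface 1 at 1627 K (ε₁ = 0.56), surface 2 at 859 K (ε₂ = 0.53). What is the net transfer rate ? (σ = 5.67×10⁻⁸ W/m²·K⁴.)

For two large parallel gray plates, q = σ(T₁⁴ − T₂⁴) / (1/ε₁ + 1/ε₂ − 1).
1/ε₁ + 1/ε₂ − 1 = 1/0.56 + 1/0.53 − 1 = 2.673.
T₁⁴ − T₂⁴ = 7.01×10^12 − 5.44×10^11 = 6.46×10^12 K⁴.
q = 5.67×10⁻⁸ × 6.46×10^12 / 2.673 = 1.37×10^5 W/m².
Q = q·A = 1.37×10^5 × 8.2 = 1.12×10^6 W.

Q ≈ 1.12×10^6 W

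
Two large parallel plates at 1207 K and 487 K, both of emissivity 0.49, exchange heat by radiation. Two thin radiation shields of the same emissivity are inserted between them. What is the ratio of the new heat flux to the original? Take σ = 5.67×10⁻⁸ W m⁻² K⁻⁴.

ratio ≈ 0.333

With N identical shields there are N+1 = 3 gaps in series, each with the same radiative resistance, so the flux falls to 1/(N+1) of its unshielded value.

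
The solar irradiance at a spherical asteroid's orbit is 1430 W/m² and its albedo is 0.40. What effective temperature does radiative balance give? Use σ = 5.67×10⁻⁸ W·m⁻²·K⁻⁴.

Power absorbed = (1−a)S·πR²; power emitted = 4πR²σT⁴. Equating and cancelling πR²:
T = ((1−a)S / 4σ)^(1/4) = (858 / (4 × 5.67×10⁻⁸))^(1/4) = (3.78×10^9)^(1/4).
T = 248 K.

T ≈ 248 K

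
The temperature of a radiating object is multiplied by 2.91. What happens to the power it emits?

P ∝ T⁴, so the power scales as (2.91)⁴ = 71.7.

factor ≈ 71.7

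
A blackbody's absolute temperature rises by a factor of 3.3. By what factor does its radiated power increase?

P ∝ T⁴, so the power scales as (3.3)⁴ = 119.

factor ≈ 119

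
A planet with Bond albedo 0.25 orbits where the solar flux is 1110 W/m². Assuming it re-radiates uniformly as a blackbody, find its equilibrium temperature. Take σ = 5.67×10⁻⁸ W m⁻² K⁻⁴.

T ≈ 246 K

Power absorbed = (1−a)S·πR²; power emitted = 4πR²σT⁴. Equating and cancelling πR²:
T = ((1−a)S / 4σ)^(1/4) = (832 / (4 × 5.67×10⁻⁸))^(1/4) = (3.67×10^9)^(1/4).
T = 246 K.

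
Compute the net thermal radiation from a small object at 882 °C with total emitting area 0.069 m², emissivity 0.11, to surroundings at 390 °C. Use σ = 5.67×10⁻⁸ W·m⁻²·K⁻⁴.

Convert: 882 °C = 1155 K; 390 °C = 663 K.
Q = εσA(T⁴ − T_s⁴). T⁴ − T_s⁴ = (1155)⁴ − (663)⁴ = 1.78×10^12 − 1.93×10^11 = 1.59×10^12 K⁴.
Q = 0.11 × 5.67×10⁻⁸ × 0.0690 × 1.59×10^12 = 683 W.

Q ≈ 683 W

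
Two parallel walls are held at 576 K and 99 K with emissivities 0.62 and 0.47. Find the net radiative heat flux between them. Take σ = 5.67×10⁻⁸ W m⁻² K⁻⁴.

q ≈ 2280 W/m²

For two large parallel gray plates, q = σ(T₁⁴ − T₂⁴) / (1/ε₁ + 1/ε₂ − 1).
1/ε₁ + 1/ε₂ − 1 = 1/0.62 + 1/0.47 − 1 = 2.741.
T₁⁴ − T₂⁴ = 1.10×10^11 − 9.61×10^7 = 1.10×10^11 K⁴.
q = 5.67×10⁻⁸ × 1.10×10^11 / 2.741 = 2280 W/m².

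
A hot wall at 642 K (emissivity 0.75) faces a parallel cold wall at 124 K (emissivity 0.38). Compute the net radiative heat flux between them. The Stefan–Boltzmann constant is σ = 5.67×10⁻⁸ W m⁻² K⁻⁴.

q ≈ 3240 W/m²

For two large parallel gray plates, q = σ(T₁⁴ − T₂⁴) / (1/ε₁ + 1/ε₂ − 1).
1/ε₁ + 1/ε₂ − 1 = 1/0.75 + 1/0.38 − 1 = 2.965.
T₁⁴ − T₂⁴ = 1.70×10^11 − 2.36×10^8 = 1.70×10^11 K⁴.
q = 5.67×10⁻⁸ × 1.70×10^11 / 2.965 = 3240 W/m².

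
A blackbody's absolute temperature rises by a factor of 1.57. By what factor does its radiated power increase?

factor ≈ 6.08

P ∝ T⁴, so the power scales as (1.57)⁴ = 6.08.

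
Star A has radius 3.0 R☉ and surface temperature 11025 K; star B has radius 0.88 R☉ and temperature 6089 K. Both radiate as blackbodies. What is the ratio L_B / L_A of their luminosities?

L_B/L_A ≈ 8.01×10^-3

L = 4πR²σT⁴ ∝ R²T⁴, so L_B/L_A = (0.88/3.0)² × (6089/11025)⁴ = 0.0860 × 0.0930 = 8.01×10^-3.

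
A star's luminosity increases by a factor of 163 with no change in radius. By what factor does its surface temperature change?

P ∝ T⁴ ⇒ T ∝ P^(1/4), so T scales by (163)^(1/4) = 3.57.

factor ≈ 3.57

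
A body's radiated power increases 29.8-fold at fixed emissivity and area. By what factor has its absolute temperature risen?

P ∝ T⁴ ⇒ T ∝ P^(1/4), so T scales by (29.8)^(1/4) = 2.34.

factor ≈ 2.34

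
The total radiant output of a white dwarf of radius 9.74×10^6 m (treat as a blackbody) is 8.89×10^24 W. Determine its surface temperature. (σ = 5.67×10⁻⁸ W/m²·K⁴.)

A = 4πr² = 4π × (9.74×10^6)² = 1.19×10^15 m².
From P = σAT⁴, T = (P / σA)^(1/4) = (8.89×10^24 / (5.67×10⁻⁸ × 1.19×10^15))^(1/4).
T = (1.32×10^17)^(1/4) = 19000 K.

T ≈ 19000 K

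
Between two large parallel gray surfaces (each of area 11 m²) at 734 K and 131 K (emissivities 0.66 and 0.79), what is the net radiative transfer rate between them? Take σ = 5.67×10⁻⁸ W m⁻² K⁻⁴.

For two large parallel gray plates, q = σ(T₁⁴ − T₂⁴) / (1/ε₁ + 1/ε₂ − 1).
1/ε₁ + 1/ε₂ − 1 = 1/0.66 + 1/0.79 − 1 = 1.781.
T₁⁴ − T₂⁴ = 2.90×10^11 − 2.94×10^8 = 2.90×10^11 K⁴.
q = 5.67×10⁻⁸ × 2.90×10^11 / 1.781 = 9230 W/m².
Q = q·A = 9230 × 11 = 1.02×10^5 W.

Q ≈ 1.02×10^5 W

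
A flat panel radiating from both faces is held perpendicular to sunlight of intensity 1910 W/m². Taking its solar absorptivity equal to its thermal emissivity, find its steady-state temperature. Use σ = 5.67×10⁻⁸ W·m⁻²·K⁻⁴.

Absorbed flux αS = emitted flux 2εσT⁴ per unit area; with α = ε this gives T = (S/2σ)^(1/4).
T = (1910 / (2 × 5.67×10⁻⁸))^(1/4) = (1.68×10^10)^(1/4).
T = 360 K.

T ≈ 360 K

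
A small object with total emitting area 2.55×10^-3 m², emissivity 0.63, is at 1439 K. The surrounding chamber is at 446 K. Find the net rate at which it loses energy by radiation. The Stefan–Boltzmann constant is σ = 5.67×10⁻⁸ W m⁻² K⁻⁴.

Q = εσA(T⁴ − T_s⁴). T⁴ − T_s⁴ = (1439)⁴ − (446)⁴ = 4.29×10^12 − 3.96×10^10 = 4.25×10^12 K⁴.
Q = 0.63 × 5.67×10⁻⁸ × 2.55×10^-3 × 4.25×10^12 = 387 W.

Q ≈ 387 W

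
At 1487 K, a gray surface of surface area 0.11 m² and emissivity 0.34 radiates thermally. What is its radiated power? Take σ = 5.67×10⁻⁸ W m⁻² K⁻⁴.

P ≈ 10400 W

P = εσAT⁴ = 0.34 × 5.67×10⁻⁸ × 0.110 × (1487)⁴ = 0.34 × 5.67×10⁻⁸ × 0.110 × 4.89×10^12.
P = 10400 W.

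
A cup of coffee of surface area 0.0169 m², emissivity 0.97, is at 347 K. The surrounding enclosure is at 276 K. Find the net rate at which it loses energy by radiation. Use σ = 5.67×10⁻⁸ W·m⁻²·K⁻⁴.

Q ≈ 8.08 W

Q = εσA(T⁴ − T_s⁴). T⁴ − T_s⁴ = (347)⁴ − (276)⁴ = 1.45×10^10 − 5.80×10^9 = 8.70×10^9 K⁴.
Q = 0.97 × 5.67×10⁻⁸ × 0.0169 × 8.70×10^9 = 8.08 W.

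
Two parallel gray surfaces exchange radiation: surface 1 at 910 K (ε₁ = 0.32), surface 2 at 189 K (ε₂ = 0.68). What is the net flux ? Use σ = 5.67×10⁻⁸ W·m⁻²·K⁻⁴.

q ≈ 10800 W/m²

For two large parallel gray plates, q = σ(T₁⁴ − T₂⁴) / (1/ε₁ + 1/ε₂ − 1).
1/ε₁ + 1/ε₂ − 1 = 1/0.32 + 1/0.68 − 1 = 3.596.
T₁⁴ − T₂⁴ = 6.86×10^11 − 1.28×10^9 = 6.84×10^11 K⁴.
q = 5.67×10⁻⁸ × 6.84×10^11 / 3.596 = 10800 W/m².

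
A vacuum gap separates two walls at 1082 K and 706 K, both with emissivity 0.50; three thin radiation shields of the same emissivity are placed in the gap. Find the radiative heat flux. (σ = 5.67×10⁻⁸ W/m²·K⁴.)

q ≈ 5300 W/m²

Each of the 4 gaps contributes resistance (2/ε − 1) = 2/0.50 − 1 = 3.000; total = 12.00.
q = σ(T₁⁴ − T₂⁴) / 12.00 = 5.67×10⁻⁸ × 1.12×10^12 / 12.00 = 5300 W/m².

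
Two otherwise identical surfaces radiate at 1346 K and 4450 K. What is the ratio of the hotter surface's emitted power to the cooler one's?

ratio ≈ 119

P ∝ T⁴, so the ratio is (4450/1346)⁴ = (3.306)⁴ = 119.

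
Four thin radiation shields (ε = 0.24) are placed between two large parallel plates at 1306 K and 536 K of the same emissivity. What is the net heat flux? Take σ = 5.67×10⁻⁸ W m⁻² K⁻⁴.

Each of the 5 gaps contributes resistance (2/ε − 1) = 2/0.24 − 1 = 7.333; total = 36.67.
q = σ(T₁⁴ − T₂⁴) / 36.67 = 5.67×10⁻⁸ × 2.83×10^12 / 36.67 = 4370 W/m².

q ≈ 4370 W/m²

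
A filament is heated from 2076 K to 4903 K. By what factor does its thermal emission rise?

ratio ≈ 31.1

P ∝ T⁴, so the ratio is (4903/2076)⁴ = (2.362)⁴ = 31.1.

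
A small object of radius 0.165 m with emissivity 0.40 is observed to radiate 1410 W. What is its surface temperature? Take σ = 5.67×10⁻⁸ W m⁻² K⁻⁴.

A = 4πr² = 4π × (0.165)² = 0.342 m².
From P = εσAT⁴, T = (P / εσA)^(1/4) = (1410 / (0.40 × 5.67×10⁻⁸ × 0.342))^(1/4).
T = (1.82×10^11)^(1/4) = 653 K.

T ≈ 653 K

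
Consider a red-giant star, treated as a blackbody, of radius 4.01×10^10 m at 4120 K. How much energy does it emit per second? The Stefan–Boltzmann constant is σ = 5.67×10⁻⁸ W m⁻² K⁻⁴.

A = 4πr² = 4π × (4.01×10^10)² = 2.02×10^22 m².
P = σAT⁴ = 5.67×10⁻⁸ × 2.02×10^22 × (4120)⁴ = 5.67×10⁻⁸ × 2.02×10^22 × 2.88×10^14.
P = 3.30×10^29 W.

P ≈ 3.30×10^29 W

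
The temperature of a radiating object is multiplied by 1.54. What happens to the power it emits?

factor ≈ 5.62

P ∝ T⁴, so the power scales as (1.54)⁴ = 5.62.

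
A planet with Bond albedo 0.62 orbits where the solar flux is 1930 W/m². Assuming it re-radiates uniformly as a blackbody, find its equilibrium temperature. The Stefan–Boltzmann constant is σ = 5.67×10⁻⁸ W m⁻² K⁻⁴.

Power absorbed = (1−a)S·πR²; power emitted = 4πR²σT⁴. Equating and cancelling πR²:
T = ((1−a)S / 4σ)^(1/4) = (733 / (4 × 5.67×10⁻⁸))^(1/4) = (3.23×10^9)^(1/4).
T = 238 K.

T ≈ 238 K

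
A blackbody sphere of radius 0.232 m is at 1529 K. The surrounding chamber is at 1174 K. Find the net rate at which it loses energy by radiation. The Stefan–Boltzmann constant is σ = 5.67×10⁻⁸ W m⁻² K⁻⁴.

A = 4πr² = 4π × (0.232)² = 0.676 m².
Q = σA(T⁴ − T_s⁴). T⁴ − T_s⁴ = (1529)⁴ − (1174)⁴ = 5.47×10^12 − 1.90×10^12 = 3.57×10^12 K⁴.
Q = 5.67×10⁻⁸ × 0.676 × 3.57×10^12 = 1.37×10^5 W.

Q ≈ 1.37×10^5 W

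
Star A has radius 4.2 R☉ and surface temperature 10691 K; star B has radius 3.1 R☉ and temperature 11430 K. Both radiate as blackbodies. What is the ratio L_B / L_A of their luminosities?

L_B/L_A ≈ 0.712

L = 4πR²σT⁴ ∝ R²T⁴, so L_B/L_A = (3.1/4.2)² × (11430/10691)⁴ = 0.545 × 1.31 = 0.712.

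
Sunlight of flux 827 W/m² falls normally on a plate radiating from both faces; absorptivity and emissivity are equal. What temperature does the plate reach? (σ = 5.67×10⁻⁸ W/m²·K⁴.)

Absorbed flux αS = emitted flux 2εσT⁴ per unit area; with α = ε this gives T = (S/2σ)^(1/4).
T = (827 / (2 × 5.67×10⁻⁸))^(1/4) = (7.29×10^9)^(1/4).
T = 292 K.

T ≈ 292 K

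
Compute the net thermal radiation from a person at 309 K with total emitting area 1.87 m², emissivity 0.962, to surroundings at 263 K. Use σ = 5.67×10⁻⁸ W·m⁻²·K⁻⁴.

Q ≈ 442 W

Q = εσA(T⁴ − T_s⁴). T⁴ − T_s⁴ = (309)⁴ − (263)⁴ = 9.12×10^9 − 4.78×10^9 = 4.33×10^9 K⁴.
Q = 0.962 × 5.67×10⁻⁸ × 1.87 × 4.33×10^9 = 442 W.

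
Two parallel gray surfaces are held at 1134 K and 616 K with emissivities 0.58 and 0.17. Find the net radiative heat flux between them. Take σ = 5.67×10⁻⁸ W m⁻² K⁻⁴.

q ≈ 13000 W/m²

For two large parallel gray plates, q = σ(T₁⁴ − T₂⁴) / (1/ε₁ + 1/ε₂ − 1).
1/ε₁ + 1/ε₂ − 1 = 1/0.58 + 1/0.17 − 1 = 6.606.
T₁⁴ − T₂⁴ = 1.65×10^12 − 1.44×10^11 = 1.51×10^12 K⁴.
q = 5.67×10⁻⁸ × 1.51×10^12 / 6.606 = 13000 W/m².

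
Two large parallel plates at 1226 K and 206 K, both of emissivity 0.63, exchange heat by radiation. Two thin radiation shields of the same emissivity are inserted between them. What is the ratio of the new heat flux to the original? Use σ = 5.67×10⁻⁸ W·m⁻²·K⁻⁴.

ratio ≈ 0.333

With N identical shields there are N+1 = 3 gaps in series, each with the same radiative resistance, so the flux falls to 1/(N+1) of its unshielded value.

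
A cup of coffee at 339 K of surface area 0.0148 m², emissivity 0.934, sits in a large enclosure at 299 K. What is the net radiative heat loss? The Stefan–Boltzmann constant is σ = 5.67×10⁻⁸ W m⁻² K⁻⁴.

Q = εσA(T⁴ − T_s⁴). T⁴ − T_s⁴ = (339)⁴ − (299)⁴ = 1.32×10^10 − 7.99×10^9 = 5.21×10^9 K⁴.
Q = 0.934 × 5.67×10⁻⁸ × 0.0148 × 5.21×10^9 = 4.09 W.

Q ≈ 4.09 W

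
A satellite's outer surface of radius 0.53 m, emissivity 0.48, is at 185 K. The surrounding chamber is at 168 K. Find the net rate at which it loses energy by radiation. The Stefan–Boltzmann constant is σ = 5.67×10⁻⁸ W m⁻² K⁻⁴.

A = 4πr² = 4π × (0.53)² = 3.53 m².
Q = εσA(T⁴ − T_s⁴). T⁴ − T_s⁴ = (185)⁴ − (168)⁴ = 1.17×10^9 − 7.97×10^8 = 3.75×10^8 K⁴.
Q = 0.48 × 5.67×10⁻⁸ × 3.53 × 3.75×10^8 = 36.0 W.

Q ≈ 36.0 W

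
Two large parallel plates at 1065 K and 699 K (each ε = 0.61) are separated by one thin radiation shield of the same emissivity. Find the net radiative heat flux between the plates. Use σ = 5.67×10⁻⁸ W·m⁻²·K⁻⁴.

Each of the 2 gaps contributes resistance (2/ε − 1) = 2/0.61 − 1 = 2.279; total = 4.557.
q = σ(T₁⁴ − T₂⁴) / 4.557 = 5.67×10⁻⁸ × 1.05×10^12 / 4.557 = 13000 W/m².

q ≈ 13000 W/m²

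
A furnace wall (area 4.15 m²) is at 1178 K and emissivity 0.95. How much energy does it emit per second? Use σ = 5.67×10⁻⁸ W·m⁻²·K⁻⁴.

P ≈ 4.30×10^5 W

Stefan–Boltzmann: P = εσAT⁴ = 0.95 × 5.67×10⁻⁸ × 4.15 × (1178)⁴ = 0.95 × 5.67×10⁻⁸ × 4.15 × 1.93×10^12.
P = 4.30×10^5 W.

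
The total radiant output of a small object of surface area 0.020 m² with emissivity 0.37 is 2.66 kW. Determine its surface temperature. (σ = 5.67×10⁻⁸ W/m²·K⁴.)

T ≈ 1590 K

From P = εσAT⁴, T = (P / εσA)^(1/4) = (2660 / (0.37 × 5.67×10⁻⁸ × 0.0200))^(1/4).
T = (6.34×10^12)^(1/4) = 1590 K.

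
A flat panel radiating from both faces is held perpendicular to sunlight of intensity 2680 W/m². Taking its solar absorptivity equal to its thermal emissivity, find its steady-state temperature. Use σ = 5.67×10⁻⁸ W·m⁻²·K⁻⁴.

T ≈ 392 K

Absorbed flux αS = emitted flux 2εσT⁴ per unit area; with α = ε this gives T = (S/2σ)^(1/4).
T = (2680 / (2 × 5.67×10⁻⁸))^(1/4) = (2.36×10^10)^(1/4).
T = 392 K.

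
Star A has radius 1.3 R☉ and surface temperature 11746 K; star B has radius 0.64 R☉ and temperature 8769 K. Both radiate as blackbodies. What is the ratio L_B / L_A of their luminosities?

L = 4πR²σT⁴ ∝ R²T⁴, so L_B/L_A = (0.64/1.3)² × (8769/11746)⁴ = 0.242 × 0.311 = 0.0753.

L_B/L_A ≈ 0.0753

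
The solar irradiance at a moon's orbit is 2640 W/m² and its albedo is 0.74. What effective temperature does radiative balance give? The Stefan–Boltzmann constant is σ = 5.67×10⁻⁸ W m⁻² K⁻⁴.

Power absorbed = (1−a)S·πR²; power emitted = 4πR²σT⁴. Equating and cancelling πR²:
T = ((1−a)S / 4σ)^(1/4) = (686 / (4 × 5.67×10⁻⁸))^(1/4) = (3.03×10^9)^(1/4).
T = 235 K.

T ≈ 235 K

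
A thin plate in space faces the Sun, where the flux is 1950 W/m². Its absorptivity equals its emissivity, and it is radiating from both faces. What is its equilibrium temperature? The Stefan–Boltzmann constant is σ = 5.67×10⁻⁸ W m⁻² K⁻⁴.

T ≈ 362 K

Absorbed flux αS = emitted flux 2εσT⁴ per unit area; with α = ε this gives T = (S/2σ)^(1/4).
T = (1950 / (2 × 5.67×10⁻⁸))^(1/4) = (1.72×10^10)^(1/4).
T = 362 K.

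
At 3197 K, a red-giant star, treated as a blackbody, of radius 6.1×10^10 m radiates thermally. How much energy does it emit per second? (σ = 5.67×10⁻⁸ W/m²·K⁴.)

P ≈ 2.77×10^29 W

A = 4πr² = 4π × (6.1×10^10)² = 4.68×10^22 m².
P = σAT⁴ = 5.67×10⁻⁸ × 4.68×10^22 × (3197)⁴ = 5.67×10⁻⁸ × 4.68×10^22 × 1.04×10^14.
P = 2.77×10^29 W.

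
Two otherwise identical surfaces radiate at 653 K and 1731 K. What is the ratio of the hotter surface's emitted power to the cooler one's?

P ∝ T⁴, so the ratio is (1731/653)⁴ = (2.651)⁴ = 49.4.

ratio ≈ 49.4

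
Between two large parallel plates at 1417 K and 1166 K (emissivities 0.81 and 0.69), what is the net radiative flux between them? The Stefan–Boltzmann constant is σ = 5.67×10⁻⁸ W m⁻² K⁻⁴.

q ≈ 73500 W/m²

For two large parallel gray plates, q = σ(T₁⁴ − T₂⁴) / (1/ε₁ + 1/ε₂ − 1).
1/ε₁ + 1/ε₂ − 1 = 1/0.81 + 1/0.69 − 1 = 1.684.
T₁⁴ − T₂⁴ = 4.03×10^12 − 1.85×10^12 = 2.18×10^12 K⁴.
q = 5.67×10⁻⁸ × 2.18×10^12 / 1.684 = 73500 W/m².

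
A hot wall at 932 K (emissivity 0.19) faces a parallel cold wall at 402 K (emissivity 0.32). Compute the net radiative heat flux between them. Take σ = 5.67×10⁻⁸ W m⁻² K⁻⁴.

For two large parallel gray plates, q = σ(T₁⁴ − T₂⁴) / (1/ε₁ + 1/ε₂ − 1).
1/ε₁ + 1/ε₂ − 1 = 1/0.19 + 1/0.32 − 1 = 7.388.
T₁⁴ − T₂⁴ = 7.55×10^11 − 2.61×10^10 = 7.28×10^11 K⁴.
q = 5.67×10⁻⁸ × 7.28×10^11 / 7.388 = 5590 W/m².

q ≈ 5590 W/m²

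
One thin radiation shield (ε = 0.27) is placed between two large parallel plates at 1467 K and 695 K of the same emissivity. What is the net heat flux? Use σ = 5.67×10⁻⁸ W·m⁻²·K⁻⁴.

Each of the 2 gaps contributes resistance (2/ε − 1) = 2/0.27 − 1 = 6.407; total = 12.81.
q = σ(T₁⁴ − T₂⁴) / 12.81 = 5.67×10⁻⁸ × 4.40×10^12 / 12.81 = 19500 W/m².

q ≈ 19500 W/m²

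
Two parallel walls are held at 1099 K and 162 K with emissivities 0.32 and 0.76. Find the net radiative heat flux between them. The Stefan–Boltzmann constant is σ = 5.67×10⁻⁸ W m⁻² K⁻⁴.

For two large parallel gray plates, q = σ(T₁⁴ − T₂⁴) / (1/ε₁ + 1/ε₂ − 1).
1/ε₁ + 1/ε₂ − 1 = 1/0.32 + 1/0.76 − 1 = 3.441.
T₁⁴ − T₂⁴ = 1.46×10^12 − 6.89×10^8 = 1.46×10^12 K⁴.
q = 5.67×10⁻⁸ × 1.46×10^12 / 3.441 = 24000 W/m².

q ≈ 24000 W/m²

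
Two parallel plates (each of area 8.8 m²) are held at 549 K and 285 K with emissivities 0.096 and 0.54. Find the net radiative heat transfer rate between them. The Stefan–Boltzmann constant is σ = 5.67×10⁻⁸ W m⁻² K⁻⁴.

Q ≈ 3730 W

For two large parallel gray plates, q = σ(T₁⁴ − T₂⁴) / (1/ε₁ + 1/ε₂ − 1).
1/ε₁ + 1/ε₂ − 1 = 1/0.096 + 1/0.54 − 1 = 11.27.
T₁⁴ − T₂⁴ = 9.08×10^10 − 6.60×10^9 = 8.42×10^10 K⁴.
q = 5.67×10⁻⁸ × 8.42×10^10 / 11.27 = 424 W/m².
Q = q·A = 424 × 8.8 = 3730 W.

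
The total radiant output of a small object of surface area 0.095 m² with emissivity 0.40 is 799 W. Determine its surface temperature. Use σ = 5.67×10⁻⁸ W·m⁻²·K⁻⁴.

From P = εσAT⁴, T = (P / εσA)^(1/4) = (799 / (0.40 × 5.67×10⁻⁸ × 0.0950))^(1/4).
T = (3.71×10^11)^(1/4) = 780 K.

T ≈ 780 K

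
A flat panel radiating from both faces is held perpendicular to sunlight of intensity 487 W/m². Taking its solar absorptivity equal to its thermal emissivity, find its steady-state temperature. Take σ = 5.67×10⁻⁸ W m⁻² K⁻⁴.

Absorbed flux αS = emitted flux 2εσT⁴ per unit area; with α = ε this gives T = (S/2σ)^(1/4).
T = (487 / (2 × 5.67×10⁻⁸))^(1/4) = (4.29×10^9)^(1/4).
T = 256 K.

T ≈ 256 K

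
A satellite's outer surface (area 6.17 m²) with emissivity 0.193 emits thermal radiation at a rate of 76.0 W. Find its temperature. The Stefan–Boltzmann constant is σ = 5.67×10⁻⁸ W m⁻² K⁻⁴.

T ≈ 183 K

From P = εσAT⁴, T = (P / εσA)^(1/4) = (76.0 / (0.193 × 5.67×10⁻⁸ × 6.17))^(1/4).
T = (1.13×10^9)^(1/4) = 183 K.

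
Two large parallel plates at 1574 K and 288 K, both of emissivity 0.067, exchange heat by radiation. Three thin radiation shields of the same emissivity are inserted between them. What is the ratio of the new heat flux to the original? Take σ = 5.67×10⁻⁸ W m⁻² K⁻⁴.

ratio ≈ 0.250

With N identical shields there are N+1 = 4 gaps in series, each with the same radiative resistance, so the flux falls to 1/(N+1) of its unshielded value.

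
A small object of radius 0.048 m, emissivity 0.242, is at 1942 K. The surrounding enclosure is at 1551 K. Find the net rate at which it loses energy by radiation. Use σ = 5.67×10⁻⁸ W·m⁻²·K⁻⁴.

A = 4πr² = 4π × (0.048)² = 0.0290 m².
Q = εσA(T⁴ − T_s⁴). T⁴ − T_s⁴ = (1942)⁴ − (1551)⁴ = 1.42×10^13 − 5.79×10^12 = 8.44×10^12 K⁴.
Q = 0.242 × 5.67×10⁻⁸ × 0.0290 × 8.44×10^12 = 3350 W.

Q ≈ 3350 W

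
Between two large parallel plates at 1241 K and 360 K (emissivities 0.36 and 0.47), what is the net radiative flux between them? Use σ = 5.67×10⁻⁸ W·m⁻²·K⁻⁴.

q ≈ 34200 W/m²

For two large parallel gray plates, q = σ(T₁⁴ − T₂⁴) / (1/ε₁ + 1/ε₂ − 1).
1/ε₁ + 1/ε₂ − 1 = 1/0.36 + 1/0.47 − 1 = 3.905.
T₁⁴ − T₂⁴ = 2.37×10^12 − 1.68×10^10 = 2.36×10^12 K⁴.
q = 5.67×10⁻⁸ × 2.36×10^12 / 3.905 = 34200 W/m².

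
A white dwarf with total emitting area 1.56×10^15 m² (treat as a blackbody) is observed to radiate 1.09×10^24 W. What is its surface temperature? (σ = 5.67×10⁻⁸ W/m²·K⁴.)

From P = σAT⁴, T = (P / σA)^(1/4) = (1.09×10^24 / (5.67×10⁻⁸ × 1.56×10^15))^(1/4).
T = (1.23×10^16)^(1/4) = 10500 K.

T ≈ 10500 K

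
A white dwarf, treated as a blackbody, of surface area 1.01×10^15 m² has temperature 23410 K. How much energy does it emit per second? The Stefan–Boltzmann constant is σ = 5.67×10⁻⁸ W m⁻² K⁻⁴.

P ≈ 1.72×10^25 W

P = σAT⁴ = 5.67×10⁻⁸ × 1.01×10^15 × (23410)⁴ = 5.67×10⁻⁸ × 1.01×10^15 × 3.00×10^17.
P = 1.72×10^25 W.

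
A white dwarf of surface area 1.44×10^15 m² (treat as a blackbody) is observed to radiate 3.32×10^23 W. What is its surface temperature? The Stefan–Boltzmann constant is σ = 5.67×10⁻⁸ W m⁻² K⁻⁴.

T ≈ 7990 K

From P = σAT⁴, T = (P / σA)^(1/4) = (3.32×10^23 / (5.67×10⁻⁸ × 1.44×10^15))^(1/4).
T = (4.07×10^15)^(1/4) = 7990 K.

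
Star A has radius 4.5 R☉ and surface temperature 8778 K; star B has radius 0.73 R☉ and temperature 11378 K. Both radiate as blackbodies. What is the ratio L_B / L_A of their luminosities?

L_B/L_A ≈ 0.0743

L = 4πR²σT⁴ ∝ R²T⁴, so L_B/L_A = (0.73/4.5)² × (11378/8778)⁴ = 0.0263 × 2.82 = 0.0743.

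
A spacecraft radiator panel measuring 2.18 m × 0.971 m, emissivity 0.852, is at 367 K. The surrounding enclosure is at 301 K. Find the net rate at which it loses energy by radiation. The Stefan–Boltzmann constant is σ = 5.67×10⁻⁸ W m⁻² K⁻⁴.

A = 2.18 × 0.971 = 2.12 m².
Q = εσA(T⁴ − T_s⁴). T⁴ − T_s⁴ = (367)⁴ − (301)⁴ = 1.81×10^10 − 8.21×10^9 = 9.93×10^9 K⁴.
Q = 0.852 × 5.67×10⁻⁸ × 2.12 × 9.93×10^9 = 1020 W.

Q ≈ 1020 W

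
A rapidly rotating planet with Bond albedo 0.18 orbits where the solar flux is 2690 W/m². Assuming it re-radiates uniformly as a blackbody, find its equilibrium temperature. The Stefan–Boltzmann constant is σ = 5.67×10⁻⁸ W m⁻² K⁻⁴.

Power absorbed = (1−a)S·πR²; power emitted = 4πR²σT⁴. Equating and cancelling πR²:
T = ((1−a)S / 4σ)^(1/4) = (2210 / (4 × 5.67×10⁻⁸))^(1/4) = (9.73×10^9)^(1/4).
T = 314 K.

T ≈ 314 K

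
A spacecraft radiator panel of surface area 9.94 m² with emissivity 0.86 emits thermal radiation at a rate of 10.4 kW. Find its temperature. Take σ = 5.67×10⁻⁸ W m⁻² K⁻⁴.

T ≈ 383 K

From P = εσAT⁴, T = (P / εσA)^(1/4) = (10400 / (0.86 × 5.67×10⁻⁸ × 9.94))^(1/4).
T = (2.15×10^10)^(1/4) = 383 K.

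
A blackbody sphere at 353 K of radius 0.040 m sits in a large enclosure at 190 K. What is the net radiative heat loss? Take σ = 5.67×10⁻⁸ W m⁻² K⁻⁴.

A = 4πr² = 4π × (0.040)² = 0.0201 m².
Q = σA(T⁴ − T_s⁴). T⁴ − T_s⁴ = (353)⁴ − (190)⁴ = 1.55×10^10 − 1.30×10^9 = 1.42×10^10 K⁴.
Q = 5.67×10⁻⁸ × 0.0201 × 1.42×10^10 = 16.2 W.

Q ≈ 16.2 W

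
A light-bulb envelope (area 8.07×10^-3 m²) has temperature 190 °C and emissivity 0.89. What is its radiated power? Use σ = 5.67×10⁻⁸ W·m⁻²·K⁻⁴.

190 °C = 463 K.
P = εσAT⁴ = 0.89 × 5.67×10⁻⁸ × 8.07×10^-3 × (463)⁴ = 0.89 × 5.67×10⁻⁸ × 8.07×10^-3 × 4.60×10^10.
P = 18.7 W.

P ≈ 18.7 W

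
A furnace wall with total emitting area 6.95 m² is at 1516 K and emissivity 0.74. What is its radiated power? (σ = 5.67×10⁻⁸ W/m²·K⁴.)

P ≈ 1.54×10^6 W

Stefan–Boltzmann: P = εσAT⁴ = 0.74 × 5.67×10⁻⁸ × 6.95 × (1516)⁴ = 0.74 × 5.67×10⁻⁸ × 6.95 × 5.28×10^12.
P = 1.54×10^6 W.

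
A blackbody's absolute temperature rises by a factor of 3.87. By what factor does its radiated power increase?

factor ≈ 224

P ∝ T⁴, so the power scales as (3.87)⁴ = 224.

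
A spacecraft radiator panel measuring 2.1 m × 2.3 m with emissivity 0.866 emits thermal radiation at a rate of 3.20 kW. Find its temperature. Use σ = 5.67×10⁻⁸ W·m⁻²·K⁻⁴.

A = 2.1 × 2.3 = 4.83 m².
From P = εσAT⁴, T = (P / εσA)^(1/4) = (3200 / (0.866 × 5.67×10⁻⁸ × 4.83))^(1/4).
T = (1.35×10^10)^(1/4) = 341 K.

T ≈ 341 K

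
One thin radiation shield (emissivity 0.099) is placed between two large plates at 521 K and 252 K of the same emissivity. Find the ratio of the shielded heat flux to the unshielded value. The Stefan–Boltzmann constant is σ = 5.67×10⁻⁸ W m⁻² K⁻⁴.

ratio ≈ 0.500

With N identical shields there are N+1 = 2 gaps in series, each with the same radiative resistance, so the flux falls to 1/(N+1) of its unshielded value.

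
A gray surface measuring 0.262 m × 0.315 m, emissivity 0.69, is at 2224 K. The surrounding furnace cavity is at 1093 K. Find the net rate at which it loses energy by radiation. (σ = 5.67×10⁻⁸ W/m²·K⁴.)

A = 0.262 × 0.315 = 0.0825 m².
Q = εσA(T⁴ − T_s⁴). T⁴ − T_s⁴ = (2224)⁴ − (1093)⁴ = 2.45×10^13 − 1.43×10^12 = 2.30×10^13 K⁴.
Q = 0.69 × 5.67×10⁻⁸ × 0.0825 × 2.30×10^13 = 74400 W.

Q ≈ 74400 W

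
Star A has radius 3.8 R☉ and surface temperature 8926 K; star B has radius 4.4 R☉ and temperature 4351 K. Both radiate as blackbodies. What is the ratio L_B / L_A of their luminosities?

L = 4πR²σT⁴ ∝ R²T⁴, so L_B/L_A = (4.4/3.8)² × (4351/8926)⁴ = 1.34 × 0.0565 = 0.0757.

L_B/L_A ≈ 0.0757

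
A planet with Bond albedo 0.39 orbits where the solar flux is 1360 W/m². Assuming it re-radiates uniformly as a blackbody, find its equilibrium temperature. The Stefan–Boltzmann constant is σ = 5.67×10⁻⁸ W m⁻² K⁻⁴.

Power absorbed = (1−a)S·πR²; power emitted = 4πR²σT⁴. Equating and cancelling πR²:
T = ((1−a)S / 4σ)^(1/4) = (830 / (4 × 5.67×10⁻⁸))^(1/4) = (3.66×10^9)^(1/4).
T = 246 K.

T ≈ 246 K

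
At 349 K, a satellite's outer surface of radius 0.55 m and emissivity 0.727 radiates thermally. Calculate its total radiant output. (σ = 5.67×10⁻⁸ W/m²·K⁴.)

P ≈ 2320 W

A = 4πr² = 4π × (0.55)² = 3.80 m².
Stefan–Boltzmann: P = εσAT⁴ = 0.727 × 5.67×10⁻⁸ × 3.80 × (349)⁴ = 0.727 × 5.67×10⁻⁸ × 3.80 × 1.48×10^10.
P = 2320 W.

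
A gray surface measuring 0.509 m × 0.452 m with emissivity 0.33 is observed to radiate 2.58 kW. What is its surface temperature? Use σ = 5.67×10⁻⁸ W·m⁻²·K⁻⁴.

A = 0.509 × 0.452 = 0.230 m².
From P = εσAT⁴, T = (P / εσA)^(1/4) = (2580 / (0.33 × 5.67×10⁻⁸ × 0.230))^(1/4).
T = (5.99×10^11)^(1/4) = 880 K.

T ≈ 880 K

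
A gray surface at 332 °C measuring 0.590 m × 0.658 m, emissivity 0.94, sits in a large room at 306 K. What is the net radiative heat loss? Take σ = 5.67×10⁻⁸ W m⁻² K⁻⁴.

A = 0.590 × 0.658 = 0.388 m².
Convert: 332 °C = 605 K.
Q = εσA(T⁴ − T_s⁴). T⁴ − T_s⁴ = (605)⁴ − (306)⁴ = 1.34×10^11 − 8.77×10^9 = 1.25×10^11 K⁴.
Q = 0.94 × 5.67×10⁻⁸ × 0.388 × 1.25×10^11 = 2590 W.

Q ≈ 2590 W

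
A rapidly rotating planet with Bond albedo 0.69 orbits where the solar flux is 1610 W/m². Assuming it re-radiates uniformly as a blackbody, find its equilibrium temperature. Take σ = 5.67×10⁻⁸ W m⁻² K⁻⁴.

T ≈ 217 K

Power absorbed = (1−a)S·πR²; power emitted = 4πR²σT⁴. Equating and cancelling πR²:
T = ((1−a)S / 4σ)^(1/4) = (499 / (4 × 5.67×10⁻⁸))^(1/4) = (2.20×10^9)^(1/4).
T = 217 K.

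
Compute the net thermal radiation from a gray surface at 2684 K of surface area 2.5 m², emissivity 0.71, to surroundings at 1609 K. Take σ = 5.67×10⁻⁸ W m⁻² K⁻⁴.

Q = εσA(T⁴ − T_s⁴). T⁴ − T_s⁴ = (2684)⁴ − (1609)⁴ = 5.19×10^13 − 6.70×10^12 = 4.52×10^13 K⁴.
Q = 0.71 × 5.67×10⁻⁸ × 2.50 × 4.52×10^13 = 4.55×10^6 W.

Q ≈ 4.55×10^6 W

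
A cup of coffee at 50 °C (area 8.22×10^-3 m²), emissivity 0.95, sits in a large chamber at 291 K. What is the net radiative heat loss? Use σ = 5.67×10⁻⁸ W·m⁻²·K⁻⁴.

Convert: 50 °C = 323 K.
Q = εσA(T⁴ − T_s⁴). T⁴ − T_s⁴ = (323)⁴ − (291)⁴ = 1.09×10^10 − 7.17×10^9 = 3.71×10^9 K⁴.
Q = 0.95 × 5.67×10⁻⁸ × 8.22×10^-3 × 3.71×10^9 = 1.64 W.

Q ≈ 1.64 W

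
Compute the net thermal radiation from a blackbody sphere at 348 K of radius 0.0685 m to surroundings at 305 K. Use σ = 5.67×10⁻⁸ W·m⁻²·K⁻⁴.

A = 4πr² = 4π × (0.0685)² = 0.0590 m².
Q = σA(T⁴ − T_s⁴). T⁴ − T_s⁴ = (348)⁴ − (305)⁴ = 1.47×10^10 − 8.65×10^9 = 6.01×10^9 K⁴.
Q = 5.67×10⁻⁸ × 0.0590 × 6.01×10^9 = 20.1 W.

Q ≈ 20.1 W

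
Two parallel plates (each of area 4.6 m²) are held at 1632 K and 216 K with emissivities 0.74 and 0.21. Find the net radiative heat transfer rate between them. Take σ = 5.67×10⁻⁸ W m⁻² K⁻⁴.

Q ≈ 3.62×10^5 W

For two large parallel gray plates, q = σ(T₁⁴ − T₂⁴) / (1/ε₁ + 1/ε₂ − 1).
1/ε₁ + 1/ε₂ − 1 = 1/0.74 + 1/0.21 − 1 = 5.113.
T₁⁴ − T₂⁴ = 7.09×10^12 − 2.18×10^9 = 7.09×10^12 K⁴.
q = 5.67×10⁻⁸ × 7.09×10^12 / 5.113 = 78600 W/m².
Q = q·A = 78600 × 4.6 = 3.62×10^5 W.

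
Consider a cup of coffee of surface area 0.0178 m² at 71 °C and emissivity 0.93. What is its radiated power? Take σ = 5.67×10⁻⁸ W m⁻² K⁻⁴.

71 °C = 344 K.
P = εσAT⁴ = 0.93 × 5.67×10⁻⁸ × 0.0178 × (344)⁴ = 0.93 × 5.67×10⁻⁸ × 0.0178 × 1.40×10^10.
P = 13.1 W.

P ≈ 13.1 W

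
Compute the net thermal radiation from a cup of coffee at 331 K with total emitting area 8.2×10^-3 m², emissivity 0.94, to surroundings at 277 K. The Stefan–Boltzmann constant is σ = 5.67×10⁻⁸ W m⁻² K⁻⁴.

Q = εσA(T⁴ − T_s⁴). T⁴ − T_s⁴ = (331)⁴ − (277)⁴ = 1.20×10^10 − 5.89×10^9 = 6.12×10^9 K⁴.
Q = 0.94 × 5.67×10⁻⁸ × 8.20×10^-3 × 6.12×10^9 = 2.67 W.

Q ≈ 2.67 W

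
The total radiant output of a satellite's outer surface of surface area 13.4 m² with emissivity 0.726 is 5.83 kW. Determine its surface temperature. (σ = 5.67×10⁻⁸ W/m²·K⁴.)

T ≈ 321 K

From P = εσAT⁴, T = (P / εσA)^(1/4) = (5830 / (0.726 × 5.67×10⁻⁸ × 13.4))^(1/4).
T = (1.06×10^10)^(1/4) = 321 K.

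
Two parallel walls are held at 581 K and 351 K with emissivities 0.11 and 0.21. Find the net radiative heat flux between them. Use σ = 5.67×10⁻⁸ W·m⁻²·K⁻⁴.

For two large parallel gray plates, q = σ(T₁⁴ − T₂⁴) / (1/ε₁ + 1/ε₂ − 1).
1/ε₁ + 1/ε₂ − 1 = 1/0.11 + 1/0.21 − 1 = 12.85.
T₁⁴ − T₂⁴ = 1.14×10^11 − 1.52×10^10 = 9.88×10^10 K⁴.
q = 5.67×10⁻⁸ × 9.88×10^10 / 12.85 = 436 W/m².

q ≈ 436 W/m²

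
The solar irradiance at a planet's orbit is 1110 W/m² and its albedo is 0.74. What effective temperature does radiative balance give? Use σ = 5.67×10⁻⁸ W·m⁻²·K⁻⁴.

T ≈ 189 K

Power absorbed = (1−a)S·πR²; power emitted = 4πR²σT⁴. Equating and cancelling πR²:
T = ((1−a)S / 4σ)^(1/4) = (289 / (4 × 5.67×10⁻⁸))^(1/4) = (1.27×10^9)^(1/4).
T = 189 K.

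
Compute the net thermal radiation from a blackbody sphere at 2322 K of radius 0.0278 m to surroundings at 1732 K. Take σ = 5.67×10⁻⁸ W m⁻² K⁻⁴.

Q ≈ 11100 W

A = 4πr² = 4π × (0.0278)² = 9.71×10^-3 m².
Q = σA(T⁴ − T_s⁴). T⁴ − T_s⁴ = (2322)⁴ − (1732)⁴ = 2.91×10^13 − 9.00×10^12 = 2.01×10^13 K⁴.
Q = 5.67×10⁻⁸ × 9.71×10^-3 × 2.01×10^13 = 11100 W.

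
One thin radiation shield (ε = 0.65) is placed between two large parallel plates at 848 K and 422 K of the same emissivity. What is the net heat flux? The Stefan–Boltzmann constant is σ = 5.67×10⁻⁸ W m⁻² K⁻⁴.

Each of the 2 gaps contributes resistance (2/ε − 1) = 2/0.65 − 1 = 2.077; total = 4.154.
q = σ(T₁⁴ − T₂⁴) / 4.154 = 5.67×10⁻⁸ × 4.85×10^11 / 4.154 = 6630 W/m².

q ≈ 6630 W/m²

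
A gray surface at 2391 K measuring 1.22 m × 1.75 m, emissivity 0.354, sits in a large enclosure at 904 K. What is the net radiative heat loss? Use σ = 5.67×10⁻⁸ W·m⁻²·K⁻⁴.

A = 1.22 × 1.75 = 2.13 m².
Q = εσA(T⁴ − T_s⁴). T⁴ − T_s⁴ = (2391)⁴ − (904)⁴ = 3.27×10^13 − 6.68×10^11 = 3.20×10^13 K⁴.
Q = 0.354 × 5.67×10⁻⁸ × 2.13 × 3.20×10^13 = 1.37×10^6 W.

Q ≈ 1.37×10^6 W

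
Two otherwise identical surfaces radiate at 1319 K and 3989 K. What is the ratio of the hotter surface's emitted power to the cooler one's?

P ∝ T⁴, so the ratio is (3989/1319)⁴ = (3.024)⁴ = 83.7.

ratio ≈ 83.7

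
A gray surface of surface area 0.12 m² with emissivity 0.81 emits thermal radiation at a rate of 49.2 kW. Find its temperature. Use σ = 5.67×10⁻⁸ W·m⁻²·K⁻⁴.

T ≈ 1730 K

From P = εσAT⁴, T = (P / εσA)^(1/4) = (49200 / (0.81 × 5.67×10⁻⁸ × 0.120))^(1/4).
T = (8.93×10^12)^(1/4) = 1730 K.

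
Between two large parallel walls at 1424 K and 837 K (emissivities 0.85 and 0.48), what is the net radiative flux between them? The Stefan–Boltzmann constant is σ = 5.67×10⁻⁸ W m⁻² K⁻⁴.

For two large parallel gray plates, q = σ(T₁⁴ − T₂⁴) / (1/ε₁ + 1/ε₂ − 1).
1/ε₁ + 1/ε₂ − 1 = 1/0.85 + 1/0.48 − 1 = 2.260.
T₁⁴ − T₂⁴ = 4.11×10^12 − 4.91×10^11 = 3.62×10^12 K⁴.
q = 5.67×10⁻⁸ × 3.62×10^12 / 2.260 = 90900 W/m².

q ≈ 90900 W/m²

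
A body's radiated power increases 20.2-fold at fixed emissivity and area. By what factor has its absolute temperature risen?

factor ≈ 2.12

P ∝ T⁴ ⇒ T ∝ P^(1/4), so T scales by (20.2)^(1/4) = 2.12.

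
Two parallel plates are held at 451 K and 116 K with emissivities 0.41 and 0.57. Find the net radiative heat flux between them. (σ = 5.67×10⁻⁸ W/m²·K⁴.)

q ≈ 731 W/m²

For two large parallel gray plates, q = σ(T₁⁴ − T₂⁴) / (1/ε₁ + 1/ε₂ − 1).
1/ε₁ + 1/ε₂ − 1 = 1/0.41 + 1/0.57 − 1 = 3.193.
T₁⁴ − T₂⁴ = 4.14×10^10 − 1.81×10^8 = 4.12×10^10 K⁴.
q = 5.67×10⁻⁸ × 4.12×10^10 / 3.193 = 731 W/m².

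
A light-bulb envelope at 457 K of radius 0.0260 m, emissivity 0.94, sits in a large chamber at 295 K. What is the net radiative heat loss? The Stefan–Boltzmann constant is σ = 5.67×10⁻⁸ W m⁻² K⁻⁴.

A = 4πr² = 4π × (0.0260)² = 8.49×10^-3 m².
Q = εσA(T⁴ − T_s⁴). T⁴ − T_s⁴ = (457)⁴ − (295)⁴ = 4.36×10^10 − 7.57×10^9 = 3.60×10^10 K⁴.
Q = 0.94 × 5.67×10⁻⁸ × 8.49×10^-3 × 3.60×10^10 = 16.3 W.

Q ≈ 16.3 W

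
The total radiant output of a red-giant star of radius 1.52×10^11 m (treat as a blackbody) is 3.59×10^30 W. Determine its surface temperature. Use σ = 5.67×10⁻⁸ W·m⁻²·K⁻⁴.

T ≈ 3840 K

A = 4πr² = 4π × (1.52×10^11)² = 2.90×10^23 m².
From P = σAT⁴, T = (P / σA)^(1/4) = (3.59×10^30 / (5.67×10⁻⁸ × 2.90×10^23))^(1/4).
T = (2.18×10^14)^(1/4) = 3840 K.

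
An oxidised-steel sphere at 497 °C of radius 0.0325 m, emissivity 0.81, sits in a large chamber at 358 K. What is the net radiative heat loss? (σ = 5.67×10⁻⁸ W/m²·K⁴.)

A = 4πr² = 4π × (0.0325)² = 0.0133 m².
Convert: 497 °C = 770 K.
Q = εσA(T⁴ − T_s⁴). T⁴ − T_s⁴ = (770)⁴ − (358)⁴ = 3.52×10^11 − 1.64×10^10 = 3.35×10^11 K⁴.
Q = 0.81 × 5.67×10⁻⁸ × 0.0133 × 3.35×10^11 = 204 W.

Q ≈ 204 W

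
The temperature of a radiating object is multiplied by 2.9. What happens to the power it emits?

P ∝ T⁴, so the power scales as (2.9)⁴ = 70.7.

factor ≈ 70.7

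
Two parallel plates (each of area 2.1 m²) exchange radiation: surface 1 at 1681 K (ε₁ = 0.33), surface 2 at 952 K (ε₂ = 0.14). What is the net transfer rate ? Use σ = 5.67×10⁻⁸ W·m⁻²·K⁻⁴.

Q ≈ 93000 W

For two large parallel gray plates, q = σ(T₁⁴ − T₂⁴) / (1/ε₁ + 1/ε₂ − 1).
1/ε₁ + 1/ε₂ − 1 = 1/0.33 + 1/0.14 − 1 = 9.173.
T₁⁴ − T₂⁴ = 7.98×10^12 − 8.21×10^11 = 7.16×10^12 K⁴.
q = 5.67×10⁻⁸ × 7.16×10^12 / 9.173 = 44300 W/m².
Q = q·A = 44300 × 2.1 = 93000 W.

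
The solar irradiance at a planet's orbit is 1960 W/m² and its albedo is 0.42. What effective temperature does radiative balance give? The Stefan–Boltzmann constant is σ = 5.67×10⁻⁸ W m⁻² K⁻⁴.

Power absorbed = (1−a)S·πR²; power emitted = 4πR²σT⁴. Equating and cancelling πR²:
T = ((1−a)S / 4σ)^(1/4) = (1140 / (4 × 5.67×10⁻⁸))^(1/4) = (5.01×10^9)^(1/4).
T = 266 K.

T ≈ 266 K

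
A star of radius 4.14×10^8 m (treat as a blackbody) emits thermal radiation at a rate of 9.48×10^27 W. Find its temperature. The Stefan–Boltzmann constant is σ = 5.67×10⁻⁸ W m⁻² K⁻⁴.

T ≈ 16700 K

A = 4πr² = 4π × (4.14×10^8)² = 2.15×10^18 m².
From P = σAT⁴, T = (P / σA)^(1/4) = (9.48×10^27 / (5.67×10⁻⁸ × 2.15×10^18))^(1/4).
T = (7.76×10^16)^(1/4) = 16700 K.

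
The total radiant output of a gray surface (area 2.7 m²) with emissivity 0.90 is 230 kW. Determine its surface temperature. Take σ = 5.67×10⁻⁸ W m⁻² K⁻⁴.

From P = εσAT⁴, T = (P / εσA)^(1/4) = (2.30×10^5 / (0.90 × 5.67×10⁻⁸ × 2.70))^(1/4).
T = (1.67×10^12)^(1/4) = 1140 K.

T ≈ 1140 K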